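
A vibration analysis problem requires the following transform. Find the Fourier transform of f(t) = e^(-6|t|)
Using the standard pair: F{e^(-a|t|)}=2a/(a^2 + omega^2)
With a=6: F(omega)=12/(36 + omega^2)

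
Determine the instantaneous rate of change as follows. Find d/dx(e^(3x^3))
Chain rule: d/dx[e^u]=e^u · u' where u=3x^3
u'=9x^2

Answer: 9x^2·e^(3x^3)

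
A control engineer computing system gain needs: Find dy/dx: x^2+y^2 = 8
Differentiate: 2x+2y·(dy/dx) = 0
dy/dx = -2x/(2y)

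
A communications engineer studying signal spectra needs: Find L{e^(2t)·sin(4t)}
First shifting: L{e^(at)f(t)} = F(s-a)
L{sin(4t)} = 4/(s²+16)
Shift: 4/((s-2)²+16)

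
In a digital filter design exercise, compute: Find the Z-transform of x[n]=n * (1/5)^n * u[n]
Using the property Z{n * a^n * u[n]}=az/(z-a)^2
With a=1/5: X(z)=(1/5)z/(z - 1/5)^2, |z| > 1/5

Answer: (1/5)z/(z - 1/5)^2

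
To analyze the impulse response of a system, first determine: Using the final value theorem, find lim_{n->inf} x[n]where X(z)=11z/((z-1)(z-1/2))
Final value theorem: lim x[n]=lim_{z->1} (z-1)*X(z)
(z-1)*X(z)=11z/(z-1/2)
As z->1: 11/(1 - 1/2)=11/(1/2)=22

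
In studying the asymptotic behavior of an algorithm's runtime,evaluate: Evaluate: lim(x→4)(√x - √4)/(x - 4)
Multiply by conjugate (√x + √4)/(√x + √4):
=(x - 4)/((x - 4)(√x + √4))=1/(√x + √4)
As x → 4: 1/(2√4)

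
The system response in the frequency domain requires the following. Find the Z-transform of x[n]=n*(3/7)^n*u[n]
Using the property Z{n * a^n * u[n]} = az/(z-a)^2
With a = 3/7: X(z) = (3/7)z/(z - 3/7)^2, |z| > 3/7

Answer: (3/7)z/(z - 3/7)^2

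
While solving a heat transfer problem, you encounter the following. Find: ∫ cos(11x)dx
Using substitution u=11x: ∫ cos(u) du/11=sin(u)/11+C

Answer: (1/11)sin(11x)+C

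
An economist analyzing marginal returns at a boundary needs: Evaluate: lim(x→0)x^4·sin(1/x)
Squeeze theorem: -|x^4| ≤ x^4·sin(1/x) ≤ |x^4|
Since x^4 → 0 as x → 0, by squeeze theorem the limit is 0

Answer: 0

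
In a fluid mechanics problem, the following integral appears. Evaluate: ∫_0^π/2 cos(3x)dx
Antiderivative: sin(3x)/3
Evaluate at bounds: [sin(3·π/2)/3] - [sin(3·0)/3]
=((-1) - (0))/3=-1/3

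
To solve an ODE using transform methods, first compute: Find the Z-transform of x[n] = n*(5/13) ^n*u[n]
Using the property Z{n*a^n*u[n]} = az/(z-a)^2
With a = 5/13: X(z) = (5/13)z/(z - 5/13)^2, |z| > 5/13

Answer: (5/13)z/(z - 5/13)^2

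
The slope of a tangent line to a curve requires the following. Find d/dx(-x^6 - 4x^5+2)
Power rule: d/dx(ax^n) = n·a·x^(n-1)
Term by term: -6·x^5 - 20·x^4

Answer: -6x^5 - 20x^4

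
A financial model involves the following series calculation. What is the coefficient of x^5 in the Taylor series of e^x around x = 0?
Taylor series of e^x = Σ x^n/n!
Coefficient of x^5 = 1/5! = 1/120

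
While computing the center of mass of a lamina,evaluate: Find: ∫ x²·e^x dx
Integration by parts twice:
First: u = x², dv = e^x dx => x²e^x - 2∫ xe^x dx
Second: u = x, dv = e^x dx => xe^x - e^x
Combining: x²e^x - 2xe^x+2e^x+C

Answer: e^x(x² - 2x+2)+C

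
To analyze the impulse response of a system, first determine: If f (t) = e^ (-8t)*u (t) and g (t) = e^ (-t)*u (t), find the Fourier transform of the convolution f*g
By the convolution theorem: F{f*g} = F(omega)*G(omega)
F(omega) = 1/(8+j*omega), G(omega) = 1/(1+j*omega)
F{f*g} = 1/((8+j*omega)(1+j*omega))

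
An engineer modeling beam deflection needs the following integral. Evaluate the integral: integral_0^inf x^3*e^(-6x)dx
This is a Gamma integral. Substitute u = 6x (du = 6 dx):
integral_0^inf x^3 * e^(-6x) dx = (1/6^4) integral_0^inf u^3 * e^(-u) du
= Gamma(4)/6^4 = 3!/6^4 = 6/1296

Answer: 1/216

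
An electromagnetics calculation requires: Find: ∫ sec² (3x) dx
Since d/dx[tan(3x)]=3sec²(3x), integral=tan(3x)/3+C

Answer: (1/3)tan(3x)+C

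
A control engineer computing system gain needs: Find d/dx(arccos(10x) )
d/dx[arccos(u)] = -u'/√(1-u²), u = 10x, u' = 10

Answer: -10/√(1-100x²)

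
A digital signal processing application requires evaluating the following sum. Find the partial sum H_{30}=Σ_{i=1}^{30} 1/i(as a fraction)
H_30 = 1 + 1/2 + 1/3 + ... + 1/30
= 9304682830147/2329089562800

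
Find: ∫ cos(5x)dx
Using substitution u=5x: ∫ cos(u) du/5=sin(u)/5 + C

Answer: (1/5)sin(5x) + C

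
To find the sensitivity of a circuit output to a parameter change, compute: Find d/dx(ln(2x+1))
Chain rule: d/dx[ln(u)]=u'/u where u=2x+1
u'=2

Answer: (2)/(2x+1)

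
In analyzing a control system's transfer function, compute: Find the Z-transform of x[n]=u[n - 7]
Using the time-shift property: Z{u[n-7]} = z^(-7)*z/(z-1)
= z^(-6)/(z-1)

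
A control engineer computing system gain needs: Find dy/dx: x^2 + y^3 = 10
Differentiate: 2x + 3y^2·(dy/dx) = 0
dy/dx = -2x/(3y^2)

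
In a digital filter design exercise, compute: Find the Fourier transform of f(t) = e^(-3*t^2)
The Fourier transform of a Gaussian e^(-a*t^2) is sqrt(pi/a)*e^(-omega^2/(4a)).
With a=3: F(omega)=sqrt(pi/3)*e^(-omega^2/12)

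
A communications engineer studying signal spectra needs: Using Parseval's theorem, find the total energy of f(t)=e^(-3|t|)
Parseval's theorem: E = integral |f(t)|^2 dt = (1/2pi) integral |F(omega)|^2 domega
E = integral_{-inf}^{inf} e^(-6|t|) dt = 2 * integral_0^inf e^(-6t) dt = 2/(2 * 3) = 1/3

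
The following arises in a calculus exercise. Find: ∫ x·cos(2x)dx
By parts: u = x, dv = cos(2x) dx
du = dx, v = sin(2x)/2
= x·sin(2x)/2 + cos(2x)/2² + C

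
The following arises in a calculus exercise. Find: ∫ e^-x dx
Since d/dx[e^-x]=- e^-x, we get -1e^-x+C

Answer: -e^-x+C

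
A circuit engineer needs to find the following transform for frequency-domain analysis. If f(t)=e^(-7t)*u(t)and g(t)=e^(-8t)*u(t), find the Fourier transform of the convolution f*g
By the convolution theorem: F{f * g}=F(omega) * G(omega)
F(omega)=1/(7 + j * omega), G(omega)=1/(8 + j * omega)
F{f * g}=1/((7 + j * omega)(8 + j * omega))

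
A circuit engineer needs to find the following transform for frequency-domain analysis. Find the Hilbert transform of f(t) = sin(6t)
The Hilbert transform shifts each frequency component by -pi/2.
H{sin(wt)}=-cos(wt)
With w=6: H{sin(6t)}=-cos(6t)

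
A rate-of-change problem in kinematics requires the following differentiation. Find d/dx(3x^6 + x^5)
Power rule: d/dx(ax^n) = n·a·x^(n-1)
Term by term: 18·x^5 + 5·x^4

Answer: 18x^5 + 5x^4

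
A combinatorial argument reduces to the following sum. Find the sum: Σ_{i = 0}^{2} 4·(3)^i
Geometric series: S=a(1 - r^n)/(1 - r)
a=4, r=3, n=3
S=4(1-27)/-2=52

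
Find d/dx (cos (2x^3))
Chain rule: d/dx[cos(u)]=-sin(u)·u' where u=2x^3
u'=6x^2

Answer: -6x^2·sin(2x^3)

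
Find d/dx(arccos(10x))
d/dx[arccos(u)]=-u'/√(1-u²), u=10x, u'=10

Answer: -10/√(1-100x²)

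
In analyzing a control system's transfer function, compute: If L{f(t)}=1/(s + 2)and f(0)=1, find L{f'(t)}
L{f'(t)} = s·F(s) - f(0) = s/(s + 2) - 1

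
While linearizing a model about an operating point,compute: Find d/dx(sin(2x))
Chain rule: d/dx[sin(u)] = cos(u)·u' where u = 2x
u' = 2

Answer: 2·cos(2x)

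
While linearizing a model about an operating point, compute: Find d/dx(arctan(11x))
d/dx[arctan(u)]=u'/(1 + u²), u=11x, u'=11

Answer: 11/(1 + 121x²)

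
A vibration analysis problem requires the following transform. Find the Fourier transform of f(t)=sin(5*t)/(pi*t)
sin(W * t)/(pi * t)=(W/pi) * sinc(W * t/pi) is the impulse response of the ideal low-pass filter with cutoff W (here W=5).
Its Fourier transform is a rectangular function:
F(omega)=1 for |omega| < 5, 0 otherwise

Answer: rect(omega/10) [i.e., 1 for |omega| < 5, 0 otherwise]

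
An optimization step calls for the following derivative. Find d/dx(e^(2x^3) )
Chain rule: d/dx[e^u]=e^u · u' where u=2x^3
u'=6x^2

Answer: 6x^2·e^(2x^3)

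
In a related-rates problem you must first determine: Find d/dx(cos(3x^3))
Chain rule: d/dx[cos(u)] = -sin(u)·u' where u = 3x^3
u' = 9x^2

Answer: -9x^2·sin(3x^3)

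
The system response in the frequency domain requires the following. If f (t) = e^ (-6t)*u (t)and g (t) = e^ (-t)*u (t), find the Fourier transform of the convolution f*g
By the convolution theorem: F{f * g}=F(omega) * G(omega)
F(omega)=1/(6 + j * omega), G(omega)=1/(1 + j * omega)
F{f * g}=1/((6 + j * omega)(1 + j * omega))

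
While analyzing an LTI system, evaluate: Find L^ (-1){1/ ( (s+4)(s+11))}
Partial fractions: 1/((s+4)(s+11)) = A/(s+4)+B/(s+11)
Cover-up: A = 1/(s+11)|_{s = -4} = 1/7; B = 1/(s+4)|_{s = -11} = -1/7
L^(-1) = (1/7)e^(-4t) - (1/7)e^(-11t)

Answer: (1/7)(e^(-4t) - e^(-11t))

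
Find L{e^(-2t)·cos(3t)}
First shifting: L{e^(at)f(t)} = F(s-a)
L{cos(3t)} = s/(s²+9)
Shift: (s+2)/((s+2)²+9)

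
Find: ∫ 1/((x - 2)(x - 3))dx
Partial fractions: 1/((x-2)(x-3)) = A/(x-2)+B/(x-3)
A = -1, B = 1
∫ [-1· 1/(x-2)+1· 1/(x-3)] dx
= (1)[ln|x-3| - ln|x-2|]+C

Answer: ln|(x-3)/(x-2)|+C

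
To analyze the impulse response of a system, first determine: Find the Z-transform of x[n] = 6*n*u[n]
Z{n*u[n]} = z/(z-1)^2
By linearity: Z{6*n*u[n]} = 6z/(z-1)^2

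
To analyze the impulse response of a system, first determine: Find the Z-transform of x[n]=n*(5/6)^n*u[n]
Using the property Z{n * a^n * u[n]}=az/(z-a)^2
With a=5/6: X(z)=(5/6)z/(z - 5/6)^2, |z| > 5/6

Answer: (5/6)z/(z - 5/6)^2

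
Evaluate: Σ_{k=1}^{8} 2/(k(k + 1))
Partial fractions: 2/(k(k + 1))=2/k - 2/(k + 1)
Telescoping sum: 2(1 - 1/9)=2·8/9

Answer: 16/9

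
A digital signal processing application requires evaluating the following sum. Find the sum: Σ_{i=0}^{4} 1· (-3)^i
Geometric series: S=a(1 - r^n)/(1 - r)
a=1, r=-3, n=5
S=1(1+243)/4=61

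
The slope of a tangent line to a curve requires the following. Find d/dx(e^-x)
Chain rule: d/dx[e^u]=e^u · u' where u=-x
u'=-1

Answer: -1·e^-x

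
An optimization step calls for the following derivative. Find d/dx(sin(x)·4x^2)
Product rule: (fg)'=f'g+fg'
f=sin(x), f'=cos(x)
g=4x^2, g'=8x

Answer: 4·cos(x)·x^2+8·sin(x)·x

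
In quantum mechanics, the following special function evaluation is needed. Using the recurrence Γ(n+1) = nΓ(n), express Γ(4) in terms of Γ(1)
Γ(4)=3Γ(3)=3·2Γ(2)=...=3!·Γ(1)=6·Γ(1)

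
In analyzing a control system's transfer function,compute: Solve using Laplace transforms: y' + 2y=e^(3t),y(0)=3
Take L: sY - 3 + 2Y = 1/(s-3)
Y(s + 2) = 1/(s-3) + 3
Y = 1/((s-3)(s + 2)) + 3/(s + 2)
Partial fractions: 1/((s-3)(s + 2)) = (1/5)/(s-3) - (1/5)/(s + 2)
So Y = (1/5)/(s-3) + (14/5)/(s + 2)
Inverse Laplace transform (L^(-1){1/(s-3)} = e^(3t), L^(-1){1/(s + 2)} = e^(-2t)):

Answer: y(t) = (1/5)·e^(3t) + (14/5)·e^(-2t)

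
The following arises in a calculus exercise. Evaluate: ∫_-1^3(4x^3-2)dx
Step 1: Find antiderivative F(x)=x^4 - 2x
Step 2: F(3) - F(-1)=75 - (3)=72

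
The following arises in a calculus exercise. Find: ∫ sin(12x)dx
Using substitution u=12x: ∫ sin(u) du/12=-cos(u)/12 + C

Answer: (-1/12)cos(12x) + C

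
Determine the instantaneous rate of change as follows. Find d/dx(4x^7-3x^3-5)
Power rule: d/dx(ax^n)=n·a·x^(n-1)
Term by term: 28·x^6-9·x^2

Answer: 28x^6-9x^2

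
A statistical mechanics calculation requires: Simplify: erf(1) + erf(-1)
erf is odd: erf(-1)=-erf(1)
erf(1) + erf(-1)=erf(1) - erf(1)=0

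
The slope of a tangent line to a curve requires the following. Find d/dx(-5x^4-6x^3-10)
Power rule: d/dx(ax^n)=n·a·x^(n-1)
Term by term: -20·x^3 - 18·x^2

Answer: -20x^3 - 18x^2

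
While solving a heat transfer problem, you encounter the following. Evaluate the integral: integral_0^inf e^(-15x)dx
integral_0^inf e^(-15x) dx=[-1/15*e^(-15x)]_0^inf
=0 - (-1/15)=1/15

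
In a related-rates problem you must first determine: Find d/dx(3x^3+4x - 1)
Power rule: d/dx(ax^n) = n·a·x^(n-1)
Term by term: 9·x^2 + 4

Answer: 9x^2 + 4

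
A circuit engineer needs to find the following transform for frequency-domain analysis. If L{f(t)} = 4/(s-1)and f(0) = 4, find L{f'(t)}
L{f'(t)} = s·F(s) - f(0) = 4s/(s-1)-4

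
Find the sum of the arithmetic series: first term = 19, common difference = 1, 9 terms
Last term: a_n = 19 + (9 - 1)·1 = 27
Sum = n(a_1 + a_n)/2 = 9(19 + 27)/2 = 207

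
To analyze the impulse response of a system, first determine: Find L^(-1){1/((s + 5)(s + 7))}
Partial fractions: 1/((s+5)(s+7))=A/(s+5)+B/(s+7)
Cover-up: A=1/(s+7)|_{s=-5}=1/2; B=1/(s+5)|_{s=-7}=-1/2
L^(-1)=(1/2)e^(-5t) - (1/2)e^(-7t)

Answer: (1/2)(e^(-5t) - e^(-7t))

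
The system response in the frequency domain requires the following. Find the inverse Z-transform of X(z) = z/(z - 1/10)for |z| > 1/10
Standard pair: z/(z-a) <-> a^n * u[n] for causal signals
With a = 1/10: x[n] = (1/10)^n * u[n]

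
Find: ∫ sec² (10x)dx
Since d/dx[tan(10x)]=10sec²(10x), integral=tan(10x)/10+C

Answer: (1/10)tan(10x)+C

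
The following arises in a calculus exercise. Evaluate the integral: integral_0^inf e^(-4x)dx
integral_0^inf e^(-4x) dx=[-1/4 * e^(-4x)]_0^inf
=0 - (-1/4)=1/4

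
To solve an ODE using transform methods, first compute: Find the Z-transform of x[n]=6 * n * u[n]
Z{n * u[n]}=z/(z-1)^2
By linearity: Z{6 * n * u[n]}=6z/(z-1)^2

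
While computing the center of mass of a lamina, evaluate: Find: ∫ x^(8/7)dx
Power rule: ∫ x^(8/7) dx = x^(15/7)/(15/7)+C

Answer: (7/15)·x^(15/7)+C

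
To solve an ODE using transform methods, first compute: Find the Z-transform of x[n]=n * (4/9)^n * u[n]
Using the property Z{n * a^n * u[n]} = az/(z-a)^2
With a = 4/9: X(z) = (4/9)z/(z - 4/9)^2, |z| > 4/9

Answer: (4/9)z/(z - 4/9)^2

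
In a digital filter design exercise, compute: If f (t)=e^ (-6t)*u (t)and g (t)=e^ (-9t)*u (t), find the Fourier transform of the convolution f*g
By the convolution theorem: F{f * g}=F(omega) * G(omega)
F(omega)=1/(6 + j * omega), G(omega)=1/(9 + j * omega)
F{f * g}=1/((6 + j * omega)(9 + j * omega))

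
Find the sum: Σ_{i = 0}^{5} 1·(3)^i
Geometric series: S=a(1 - r^n)/(1 - r)
a=1, r=3, n=6
S=1(1 - 729)/-2=364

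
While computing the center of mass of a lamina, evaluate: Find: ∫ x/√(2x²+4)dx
Let u=2x² + 4, du=4x dx
∫ (1/4)·u^(-1/2) du=√u/2 + C

Answer: √(2x² + 4)/2 + C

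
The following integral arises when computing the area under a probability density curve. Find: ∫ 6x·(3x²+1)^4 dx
Let u=3x² + 1, du=6x dx
∫ u^4 du=u^5/5 + C

Answer: (3x² + 1)^5/5 + C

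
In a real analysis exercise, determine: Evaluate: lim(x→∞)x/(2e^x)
Apply L'Hôpital 1 times (∞/∞ each time):
Eventually get 1!/(2e^x) → 0

Answer: 0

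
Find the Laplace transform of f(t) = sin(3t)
L{sin(wt)} = w/(s²+w²)
L{sin(3t)} = 3/(s²+9)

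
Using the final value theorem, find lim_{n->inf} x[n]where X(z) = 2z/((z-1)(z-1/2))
Final value theorem: lim x[n]=lim_{z->1} (z-1)*X(z)
(z-1)*X(z)=2z/(z-1/2)
As z->1: 2/(1-1/2)=2/(1/2)=4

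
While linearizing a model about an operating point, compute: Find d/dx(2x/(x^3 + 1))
Quotient rule: (f/g)' = (f'g - fg')/g²
f = 2x, f' = 2
g = x^3+1, g' = 3x^2

Answer: (2·(x^3+1)-6x^3)/(x^3+1)²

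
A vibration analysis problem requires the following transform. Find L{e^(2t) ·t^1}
First shifting: L{e^(at)f(t)}=F(s-a)
L{t^1}=1/s^2
Shift s → s-2: 1/(s-2)^2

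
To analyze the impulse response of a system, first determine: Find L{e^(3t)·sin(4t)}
First shifting: L{e^(at)f(t)} = F(s-a)
L{sin(4t)} = 4/(s²+16)
Shift: 4/((s-3)²+16)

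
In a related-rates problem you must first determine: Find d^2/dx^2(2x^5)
Apply power rule 2 times:
d^1: 10x^4
d^2: 40x^3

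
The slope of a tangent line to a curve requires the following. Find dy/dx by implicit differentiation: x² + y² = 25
Differentiate both sides: 2x+2y·(dy/dx) = 0
Solve: dy/dx = -2x/(2y) = -x/y

Answer: dy/dx = -x/y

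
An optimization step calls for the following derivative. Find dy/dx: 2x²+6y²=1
Differentiate: 4x + 12y·(dy/dx) = 0
dy/dx = -4x/(12y) = -(1/3)·(x/y)

Answer: dy/dx = -(1/3)·(x/y)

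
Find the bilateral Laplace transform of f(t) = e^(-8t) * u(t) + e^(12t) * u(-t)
For e^(-8t)*u(t): L = 1/(s+8), Re(s) > -8
For e^(12t)*u(-t): L = -1/(s-12), Re(s) < 12
Combined: F(s) = 1/(s+8)-1/(s-12), -8 < Re(s) < 12

Answer: 1/(s+8)-1/(s-12), ROC: -8 < Re(s) < 12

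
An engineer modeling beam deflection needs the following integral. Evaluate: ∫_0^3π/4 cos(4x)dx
Antiderivative: sin(4x)/4
Evaluate at bounds: [sin(4·3π/4)/4] - [sin(4·0)/4]
=((0) - (0))/4=0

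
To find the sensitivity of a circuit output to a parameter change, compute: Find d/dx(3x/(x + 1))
Quotient rule: (f/g)'=(f'g - fg')/g²
f=3x, f'=3
g=x + 1, g'=1

Answer: (3·(x + 1) - 3x)/(x + 1)²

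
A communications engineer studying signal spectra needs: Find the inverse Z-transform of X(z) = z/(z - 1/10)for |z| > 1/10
Standard pair: z/(z-a) <-> a^n * u[n] for causal signals
With a=1/10: x[n]=(1/10)^n * u[n]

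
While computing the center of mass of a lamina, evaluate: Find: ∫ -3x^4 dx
Using power rule: ∫ -3x^4 dx=-3/5 x^5 + C=(-3/5)x^5 + C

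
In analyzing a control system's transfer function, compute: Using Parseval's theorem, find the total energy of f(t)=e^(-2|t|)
Parseval's theorem: E=integral |f(t)|^2 dt=(1/2pi) integral |F(omega)|^2 domega
E=integral_{-inf}^{inf} e^(-4|t|) dt=2*integral_0^inf e^(-4t) dt=2/(2*2)=1/2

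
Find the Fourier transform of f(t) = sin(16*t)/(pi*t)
sin(W*t)/(pi*t)=(W/pi)*sinc(W*t/pi) is the impulse response of the ideal low-pass filter with cutoff W (here W=16).
Its Fourier transform is a rectangular function:
F(omega)=1 for |omega| < 16, 0 otherwise

Answer: rect(omega/32) [i.e., 1 for |omega| < 16, 0 otherwise]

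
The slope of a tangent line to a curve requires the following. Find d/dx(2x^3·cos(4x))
Product rule: (fg)'=f'g+fg'
f=2x^3, f'=6x^2
g=cos(4x), g'=-4·sin(4x)

Answer: 6x^2·cos(4x)-8x^3·sin(4x)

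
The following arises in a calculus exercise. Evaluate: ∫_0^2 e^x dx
Antiderivative: e^x
Evaluate: (e^2-1)

Answer: e^2-1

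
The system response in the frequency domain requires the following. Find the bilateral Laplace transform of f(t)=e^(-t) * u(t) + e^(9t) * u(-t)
For e^(-t) * u(t): L=1/(s + 1), Re(s) > -1
For e^(9t) * u(-t): L=-1/(s-9), Re(s) < 9
Combined: F(s)=1/(s + 1) - 1/(s-9), -1 < Re(s) < 9

Answer: 1/(s + 1) - 1/(s-9), ROC: -1 < Re(s) < 9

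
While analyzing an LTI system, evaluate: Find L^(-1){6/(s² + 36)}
L^(-1){w/(s²+w²)} = sin(wt)
Here w = 6

Answer: sin(6t)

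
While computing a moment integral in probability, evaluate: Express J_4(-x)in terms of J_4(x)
For integer n: J_n(-x) = (-1)^n J_n(x)
With n = 4: J_4(-x) = (-1)^4 J_4(x) = J_4(x)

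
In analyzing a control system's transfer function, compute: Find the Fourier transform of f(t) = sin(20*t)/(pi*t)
sin(W*t)/(pi*t) = (W/pi)*sinc(W*t/pi) is the impulse response of the ideal low-pass filter with cutoff W (here W = 20).
Its Fourier transform is a rectangular function:
F(omega) = 1 for |omega| < 20, 0 otherwise

Answer: rect(omega/40) [i.e., 1 for |omega| < 20, 0 otherwise]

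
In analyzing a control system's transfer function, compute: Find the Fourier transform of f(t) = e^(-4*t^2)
The Fourier transform of a Gaussian e^(-a * t^2) is sqrt(pi/a) * e^(-omega^2/(4a)).
With a = 4: F(omega) = sqrt(pi)/2 * e^(-omega^2/16)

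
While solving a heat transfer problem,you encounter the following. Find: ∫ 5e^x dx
Since d/dx[e^x] = +e^x, we get 5e^x+C

Answer: 5e^x+C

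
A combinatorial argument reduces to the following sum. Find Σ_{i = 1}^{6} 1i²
=1·n(n+1)(2n+1)/6=1·6·7·13/6=91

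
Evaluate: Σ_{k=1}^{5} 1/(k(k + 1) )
Partial fractions: 1/(k(k + 1))=1/k - 1/(k + 1)
Telescoping sum: 1(1 - 1/6)=1·5/6

Answer: 5/6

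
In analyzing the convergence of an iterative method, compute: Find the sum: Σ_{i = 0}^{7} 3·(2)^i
Geometric series: S = a(1 - r^n)/(1 - r)
a = 3, r = 2, n = 8
S = 3(1 - 256)/-1 = 765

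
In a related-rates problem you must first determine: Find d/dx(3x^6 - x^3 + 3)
Power rule: d/dx(ax^n) = n·a·x^(n-1)
Term by term: 18·x^5 - 3·x^2

Answer: 18x^5 - 3x^2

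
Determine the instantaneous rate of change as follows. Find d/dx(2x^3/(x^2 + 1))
Quotient rule: (f/g)'=(f'g - fg')/g²
f=2x^3, f'=6x^2
g=x^2+1, g'=2x

Answer: (6x^2·(x^2+1)-4x^4)/(x^2+1)²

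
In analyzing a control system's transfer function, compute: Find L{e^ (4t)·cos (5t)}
First shifting: L{e^(at)f(t)} = F(s-a)
L{cos(5t)} = s/(s² + 25)
Shift: (s-4)/((s-4)² + 25)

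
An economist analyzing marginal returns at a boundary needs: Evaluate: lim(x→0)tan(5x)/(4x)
tan(u) ≈ u for small u:
tan(5x)/(4x) ≈ 5x/(4x)=5/4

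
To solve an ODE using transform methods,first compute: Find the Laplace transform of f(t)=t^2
L{t^n} = n!/s^(n+1)
L{t^2} = 2!/s^3 = 2/s^3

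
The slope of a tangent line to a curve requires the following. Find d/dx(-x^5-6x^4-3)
Power rule: d/dx(ax^n) = n·a·x^(n-1)
Term by term: -5·x^4 - 24·x^3

Answer: -5x^4 - 24x^3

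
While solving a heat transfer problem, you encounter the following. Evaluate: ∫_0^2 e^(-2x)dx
Antiderivative: (1/(-2))e^(-2x)
Evaluate: (1/(-2))(e^-4-1)

Answer: (e^-4-1)/(-2)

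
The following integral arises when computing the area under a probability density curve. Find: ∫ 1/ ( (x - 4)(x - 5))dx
Partial fractions: 1/((x-4)(x-5))=A/(x-4) + B/(x-5)
A=-1, B=1
∫ [-1· 1/(x-4) + 1· 1/(x-5)] dx
=(1)[ln|x-5| - ln|x-4|] + C

Answer: ln|(x-5)/(x-4)| + C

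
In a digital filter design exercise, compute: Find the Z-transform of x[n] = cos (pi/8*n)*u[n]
Z{cos(w0*n)*u[n]} = z(z - cos(w0))/(z^2 - 2z*cos(w0) + 1)
With w0 = pi/8: X(z) = z(z - cos(pi/8))/(z^2 - 2z*cos(pi/8) + 1)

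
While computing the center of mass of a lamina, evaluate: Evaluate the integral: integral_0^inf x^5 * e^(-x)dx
This is a Gamma integral. Substitute u = 1x:
integral_0^inf x^5 * e^(-x) dx = (1/1^6) integral_0^inf u^5 * e^(-u) du
= Gamma(6)/1^6 = 5!/1^6 = 120/1

Answer: 120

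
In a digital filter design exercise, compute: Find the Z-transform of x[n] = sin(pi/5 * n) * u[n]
Z{sin(w0*n)*u[n]} = z*sin(w0)/(z^2 - 2z*cos(w0) + 1)
With w0 = pi/5: X(z) = z*sin(pi/5)/(z^2 - 2z*cos(pi/5) + 1)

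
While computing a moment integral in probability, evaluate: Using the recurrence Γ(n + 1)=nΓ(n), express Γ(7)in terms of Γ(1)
Γ(7) = 6Γ(6) = 6·5Γ(5) = ... = 6!·Γ(1) = 720·Γ(1)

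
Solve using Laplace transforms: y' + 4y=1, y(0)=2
Take L of both sides: sY(s)-2+4Y(s) = 1/s
Y(s)(s+4) = 1/s+2
Y(s) = 1/(s(s+4))+2/(s+4)
Partial fractions: 1/(s(s+4)) = (1/4)/s - (1/4)/(s+4)
So Y(s) = (1/4)/s+(7/4)/(s+4)
Inverse transform (L^(-1){1/s} = 1, L^(-1){1/(s+4)} = e^(-4t)):

Answer: y(t) = 1/4+(7/4)·e^(-4t)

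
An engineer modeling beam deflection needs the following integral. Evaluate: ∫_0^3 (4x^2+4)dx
Step 1: Find antiderivative F(x) = (4/3)x^3 + 4x
Step 2: F(3) - F(0) = 48 - (0) = 48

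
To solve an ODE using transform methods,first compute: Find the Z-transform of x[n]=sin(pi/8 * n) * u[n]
Z{sin(w0 * n) * u[n]} = z * sin(w0)/(z^2-2z * cos(w0)+1)
With w0 = pi/8: X(z) = z * sin(pi/8)/(z^2-2z * cos(pi/8)+1)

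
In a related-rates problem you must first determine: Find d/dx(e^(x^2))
Chain rule: d/dx[e^u] = e^u · u' where u = x^2
u' = 2x

Answer: 2x·e^(x^2)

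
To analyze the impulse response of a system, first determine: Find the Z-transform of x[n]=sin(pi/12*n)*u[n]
Z{sin(w0*n)*u[n]} = z*sin(w0)/(z^2 - 2z*cos(w0) + 1)
With w0 = pi/12: X(z) = z*sin(pi/12)/(z^2 - 2z*cos(pi/12) + 1)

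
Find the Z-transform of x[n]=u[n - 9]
Using the time-shift property: Z{u[n-9]}=z^(-9)*z/(z-1)
=z^(-8)/(z-1)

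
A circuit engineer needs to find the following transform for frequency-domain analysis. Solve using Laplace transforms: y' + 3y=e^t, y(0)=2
Take L: sY - 2+3Y = 1/(s-1)
Y(s+3) = 1/(s-1)+2
Y = 1/((s-1)(s+3))+2/(s+3)
Partial fractions: 1/((s-1)(s+3)) = (1/4)/(s-1) - (1/4)/(s+3)
So Y = (1/4)/(s-1)+(7/4)/(s+3)
Inverse Laplace transform (L^(-1){1/(s-1)} = e^t, L^(-1){1/(s+3)} = e^(-3t)):

Answer: y(t) = (1/4)·e^t+(7/4)·e^(-3t)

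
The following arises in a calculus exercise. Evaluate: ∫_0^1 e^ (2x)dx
Antiderivative: (1/2)e^(2x)
Evaluate: (1/2)(e^2 - 1)

Answer: (e^2 - 1)/2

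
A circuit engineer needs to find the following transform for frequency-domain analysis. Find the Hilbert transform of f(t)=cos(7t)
The Hilbert transform shifts each frequency component by -pi/2.
H{cos(wt)} = sin(wt)
With w = 7: H{cos(7t)} = sin(7t)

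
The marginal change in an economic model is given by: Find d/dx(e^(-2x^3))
Chain rule: d/dx[e^u]=e^u · u' where u=-2x^3
u'=-6x^2

Answer: -6x^2·e^(-2x^3)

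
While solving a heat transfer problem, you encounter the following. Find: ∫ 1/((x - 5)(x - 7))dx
Partial fractions: 1/((x-5)(x-7)) = A/(x-5)+B/(x-7)
A = -1/2, B = 1/2
∫ [-1/2· 1/(x-5)+1/2· 1/(x-7)] dx
= (1/2)[ln|x-7| - ln|x-5|]+C

Answer: (1/2)·ln|(x-7)/(x-5)|+C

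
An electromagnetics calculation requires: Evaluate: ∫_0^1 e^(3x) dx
Antiderivative: (1/3)e^(3x)
Evaluate: (1/3)(e^3 - 1)

Answer: (e^3 - 1)/3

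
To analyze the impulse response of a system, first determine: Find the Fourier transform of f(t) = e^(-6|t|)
Using the standard pair: F{e^(-a|t|)}=2a/(a^2 + omega^2)
With a=6: F(omega)=12/(36 + omega^2)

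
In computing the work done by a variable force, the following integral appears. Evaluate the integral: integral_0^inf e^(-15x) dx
integral_0^inf e^(-15x) dx = [-1/15*e^(-15x)]_0^inf
= 0 - (-1/15) = 1/15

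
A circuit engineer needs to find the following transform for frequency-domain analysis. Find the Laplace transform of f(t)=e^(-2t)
L{e^(at)} = 1/(s-a)
L{e^(-2t)} = 1/(s + 2)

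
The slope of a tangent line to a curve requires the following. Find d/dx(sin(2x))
Chain rule: d/dx[sin(u)]=cos(u)·u' where u=2x
u'=2

Answer: 2·cos(2x)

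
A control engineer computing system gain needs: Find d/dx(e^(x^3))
Chain rule: d/dx[e^u] = e^u · u' where u = x^3
u' = 3x^2

Answer: 3x^2·e^(x^3)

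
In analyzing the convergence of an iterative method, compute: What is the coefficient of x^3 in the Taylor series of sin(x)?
sin(x) = Σ (-1)^k x^(2k+1)/(2k+1)!
For x^3: (-1)^1/3! = -1/6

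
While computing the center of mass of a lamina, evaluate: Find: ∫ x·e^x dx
Integration by parts: u = x, dv = e^x dx
du = dx, v = e^x
= x·e^x - ∫ e^x dx
= x·e^x - e^x+C

Answer: e^x(x - 1)+C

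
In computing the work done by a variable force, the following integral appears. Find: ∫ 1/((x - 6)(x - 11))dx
Partial fractions: 1/((x-6)(x-11)) = A/(x-6) + B/(x-11)
A = -1/5, B = 1/5
∫ [-1/5· 1/(x-6) + 1/5· 1/(x-11)] dx
= (1/5)[ln|x-11| - ln|x-6|] + C

Answer: (1/5)·ln|(x-11)/(x-6)| + C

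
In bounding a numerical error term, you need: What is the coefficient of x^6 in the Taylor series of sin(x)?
sin(x) has only odd powers. Coefficient of x^6 = 0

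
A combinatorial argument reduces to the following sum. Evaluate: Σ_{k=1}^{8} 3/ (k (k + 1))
Partial fractions: 3/(k(k + 1))=3/k - 3/(k + 1)
Telescoping sum: 3(1 - 1/9)=3·8/9

Answer: 8/3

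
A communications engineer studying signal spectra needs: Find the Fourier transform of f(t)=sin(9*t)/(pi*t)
sin(W * t)/(pi * t)=(W/pi) * sinc(W * t/pi) is the impulse response of the ideal low-pass filter with cutoff W (here W=9).
Its Fourier transform is a rectangular function:
F(omega)=1 for |omega| < 9, 0 otherwise

Answer: rect(omega/18) [i.e., 1 for |omega| < 9, 0 otherwise]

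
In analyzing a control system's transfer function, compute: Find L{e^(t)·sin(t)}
First shifting: L{e^(at)f(t)} = F(s-a)
L{sin(t)} = 1/(s² + 1)
Shift: 1/((s-1)² + 1)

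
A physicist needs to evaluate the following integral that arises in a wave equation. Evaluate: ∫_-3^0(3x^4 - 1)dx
Step 1: Find antiderivative F(x) = (3/5)x^5 - x
Step 2: F(0) - F(-3) = 0 - (-714/5) = 714/5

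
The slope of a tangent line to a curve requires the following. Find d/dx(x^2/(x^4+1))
Quotient rule: (f/g)' = (f'g - fg')/g²
f = x^2, f' = 2x
g = x^4 + 1, g' = 4x^3

Answer: (2x·(x^4 + 1) - 4x^5)/(x^4 + 1)²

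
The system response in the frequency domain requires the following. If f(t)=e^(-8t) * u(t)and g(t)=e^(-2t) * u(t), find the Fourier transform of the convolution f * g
By the convolution theorem: F{f * g}=F(omega) * G(omega)
F(omega)=1/(8+j * omega), G(omega)=1/(2+j * omega)
F{f * g}=1/((8+j * omega)(2+j * omega))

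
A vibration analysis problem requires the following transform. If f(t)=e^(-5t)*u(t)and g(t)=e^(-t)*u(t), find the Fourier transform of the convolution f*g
By the convolution theorem: F{f*g} = F(omega)*G(omega)
F(omega) = 1/(5+j*omega), G(omega) = 1/(1+j*omega)
F{f*g} = 1/((5+j*omega)(1+j*omega))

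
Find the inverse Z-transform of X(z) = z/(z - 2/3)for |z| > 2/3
Standard pair: z/(z-a) <-> a^n*u[n] for causal signals
With a=2/3: x[n]=(2/3)^n*u[n]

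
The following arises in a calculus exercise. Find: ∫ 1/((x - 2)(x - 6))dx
Partial fractions: 1/((x-2)(x-6))=A/(x-2)+B/(x-6)
A=-1/4, B=1/4
∫ [-1/4· 1/(x-2)+1/4· 1/(x-6)] dx
=(1/4)[ln|x-6| - ln|x-2|]+C

Answer: (1/4)·ln|(x-6)/(x-2)|+C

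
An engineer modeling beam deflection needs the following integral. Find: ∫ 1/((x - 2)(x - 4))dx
Partial fractions: 1/((x-2)(x-4))=A/(x-2) + B/(x-4)
A=-1/2, B=1/2
∫ [-1/2· 1/(x-2) + 1/2· 1/(x-4)] dx
=(1/2)[ln|x-4| - ln|x-2|] + C

Answer: (1/2)·ln|(x-4)/(x-2)| + C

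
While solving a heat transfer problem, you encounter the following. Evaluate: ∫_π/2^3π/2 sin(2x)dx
Antiderivative: -cos(2x)/2
Evaluate at bounds: [-cos(2·3π/2)/2] - [-cos(2·π/2)/2]
=(-(-1) + (-1))/2=0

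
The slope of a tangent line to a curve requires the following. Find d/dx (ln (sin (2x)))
Chain rule: d/dx[ln(u)]=u'/u where u=sin(2x)
u'=2cos(2x)

Answer: (2cos(2x))/(sin(2x))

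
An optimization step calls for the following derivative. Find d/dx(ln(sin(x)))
Chain rule: d/dx[ln(u)] = u'/u where u = sin(x)
u' = cos(x)

Answer: (cos(x))/(sin(x))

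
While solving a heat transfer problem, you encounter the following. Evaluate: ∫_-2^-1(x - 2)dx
Step 1: Find antiderivative F(x)=(1/2)x^2 - 2x
Step 2: F(-1) - F(-2)=5/2 - (6)=-7/2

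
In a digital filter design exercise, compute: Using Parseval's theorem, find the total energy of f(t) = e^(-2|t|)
Parseval's theorem: E=integral |f(t)|^2 dt=(1/2pi) integral |F(omega)|^2 domega
E=integral_{-inf}^{inf} e^(-4|t|) dt=2*integral_0^inf e^(-4t) dt=2/(2*2)=1/2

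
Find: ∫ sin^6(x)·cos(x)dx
Let u=sin(x), du=cos(x) dx
∫ u^6 du=u^7/7 + C

Answer: sin^7(x)/7 + C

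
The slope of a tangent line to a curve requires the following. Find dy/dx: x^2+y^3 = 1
Differentiate: 2x+3y^2·(dy/dx) = 0
dy/dx = -2x/(3y^2)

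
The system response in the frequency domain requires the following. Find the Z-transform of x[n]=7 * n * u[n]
Z{n * u[n]} = z/(z-1)^2
By linearity: Z{7 * n * u[n]} = 7z/(z-1)^2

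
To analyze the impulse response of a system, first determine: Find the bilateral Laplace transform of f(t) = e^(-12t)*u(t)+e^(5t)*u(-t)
For e^(-12t)*u(t): L=1/(s+12), Re(s) > -12
For e^(5t)*u(-t): L=-1/(s-5), Re(s) < 5
Combined: F(s)=1/(s+12)-1/(s-5), -12 < Re(s) < 5

Answer: 1/(s+12)-1/(s-5), ROC: -12 < Re(s) < 5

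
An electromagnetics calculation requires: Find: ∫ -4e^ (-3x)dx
Since d/dx[e^(-3x)]=-3e^(-3x), we get 4/3 e^(-3x)+C

Answer: (4/3)e^(-3x)+C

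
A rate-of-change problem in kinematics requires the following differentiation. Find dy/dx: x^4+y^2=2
Differentiate: 4x^3+2y·(dy/dx)=0
dy/dx=-4x^3/(2y)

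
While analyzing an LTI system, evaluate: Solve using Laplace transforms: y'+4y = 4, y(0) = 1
Take L of both sides: sY(s) - 1 + 4Y(s) = 4/s
Y(s)(s + 4) = 4/s + 1
Y(s) = 4/(s(s + 4)) + 1/(s + 4)
Partial fractions: 4/(s(s + 4)) = 1/s - 1/(s + 4)
So Y(s) = 1/s
Inverse transform (L^(-1){1/s} = 1, L^(-1){1/(s + 4)} = e^(-4t)):

Answer: y(t) = 1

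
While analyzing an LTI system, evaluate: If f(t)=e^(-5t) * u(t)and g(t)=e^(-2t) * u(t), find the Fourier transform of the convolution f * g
By the convolution theorem: F{f*g}=F(omega)*G(omega)
F(omega)=1/(5+j*omega), G(omega)=1/(2+j*omega)
F{f*g}=1/((5+j*omega)(2+j*omega))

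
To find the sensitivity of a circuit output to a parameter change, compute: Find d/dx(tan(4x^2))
Chain rule: d/dx[tan(u)] = sec²(u)·u' where u = 4x^2
u' = 8x

Answer: 8x·sec²(4x^2)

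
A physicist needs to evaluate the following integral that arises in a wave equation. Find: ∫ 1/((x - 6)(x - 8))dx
Partial fractions: 1/((x-6)(x-8)) = A/(x-6) + B/(x-8)
A = -1/2, B = 1/2
∫ [-1/2· 1/(x-6) + 1/2· 1/(x-8)] dx
= (1/2)[ln|x-8| - ln|x-6|] + C

Answer: (1/2)·ln|(x-8)/(x-6)| + C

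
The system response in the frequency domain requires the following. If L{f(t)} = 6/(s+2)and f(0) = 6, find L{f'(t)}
L{f'(t)} = s·F(s) - f(0) = 6s/(s + 2) - 6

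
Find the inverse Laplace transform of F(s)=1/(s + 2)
L^(-1){1/(s-a)}=c·e^(at)
Here a=-2, c=1

Answer: e^(-2t)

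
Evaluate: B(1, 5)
B(x,y)=Γ(x)Γ(y)/Γ(x + y)=(x-1)!(y-1)!/(x + y-1)!
B(1,5)=0!·4!/5!=1/5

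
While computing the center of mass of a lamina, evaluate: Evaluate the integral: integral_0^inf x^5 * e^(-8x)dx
This is a Gamma integral. Substitute u=8x (du=8 dx):
integral_0^inf x^5 * e^(-8x) dx=(1/8^6) integral_0^inf u^5 * e^(-u) du
=Gamma(6)/8^6=5!/8^6=120/262144

Answer: 15/32768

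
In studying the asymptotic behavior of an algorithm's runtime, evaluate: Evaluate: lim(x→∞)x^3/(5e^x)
Apply L'Hôpital 3 times (∞/∞ each time):
Eventually get 3!/(5e^x) → 0

Answer: 0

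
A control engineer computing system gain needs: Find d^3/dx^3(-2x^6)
Apply power rule 3 times:
d^1: -12x^5
d^2: -60x^4
d^3: -240x^3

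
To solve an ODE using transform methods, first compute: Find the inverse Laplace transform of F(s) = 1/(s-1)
L^(-1){1/(s-a)}=c·e^(at)
Here a=1, c=1

Answer: e^(t)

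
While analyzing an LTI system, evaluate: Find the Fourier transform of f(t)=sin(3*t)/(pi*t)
sin(W * t)/(pi * t) = (W/pi) * sinc(W * t/pi) is the impulse response of the ideal low-pass filter with cutoff W (here W = 3).
Its Fourier transform is a rectangular function:
F(omega) = 1 for |omega| < 3, 0 otherwise

Answer: rect(omega/6) [i.e., 1 for |omega| < 3, 0 otherwise]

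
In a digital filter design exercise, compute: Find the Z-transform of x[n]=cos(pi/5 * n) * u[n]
Z{cos(w0 * n) * u[n]}=z(z - cos(w0))/(z^2 - 2z * cos(w0) + 1)
With w0=pi/5: X(z)=z(z - cos(pi/5))/(z^2 - 2z * cos(pi/5) + 1)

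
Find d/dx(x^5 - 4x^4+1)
Power rule: d/dx(ax^n)=n·a·x^(n-1)
Term by term: 5·x^4-16·x^3

Answer: 5x^4-16x^3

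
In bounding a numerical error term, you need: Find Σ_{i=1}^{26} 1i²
= 1·n(n+1)(2n+1)/6 = 1·26·27·53/6 = 6201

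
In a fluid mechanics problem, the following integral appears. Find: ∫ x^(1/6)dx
Power rule: ∫ x^(1/6) dx = x^(7/6)/(7/6)+C

Answer: (6/7)·x^(7/6)+C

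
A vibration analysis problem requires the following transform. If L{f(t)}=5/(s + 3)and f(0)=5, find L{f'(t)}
L{f'(t)} = s·F(s) - f(0) = 5s/(s + 3) - 5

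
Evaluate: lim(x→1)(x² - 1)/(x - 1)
Factor: (x² - 1)=(x-1)(x+1)
Cancel (x-1): lim(x→1) (x+1)=2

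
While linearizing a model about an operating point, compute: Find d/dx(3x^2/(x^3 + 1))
Quotient rule: (f/g)' = (f'g - fg')/g²
f = 3x^2, f' = 6x
g = x^3 + 1, g' = 3x^2

Answer: (6x·(x^3 + 1) - 9x^4)/(x^3 + 1)²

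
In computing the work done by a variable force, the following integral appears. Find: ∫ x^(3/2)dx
Power rule: ∫ x^(3/2) dx=x^(5/2)/(5/2) + C

Answer: (2/5)·x^(5/2) + C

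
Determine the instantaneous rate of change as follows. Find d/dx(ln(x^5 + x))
Chain rule: d/dx[ln(u)] = u'/u where u = x^5+x
u' = 5x^4+1

Answer: (5x^4+1)/(x^5+x)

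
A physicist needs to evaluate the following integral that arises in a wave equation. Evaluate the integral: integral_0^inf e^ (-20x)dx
integral_0^inf e^(-20x) dx=[-1/20*e^(-20x)]_0^inf
=0 - (-1/20)=1/20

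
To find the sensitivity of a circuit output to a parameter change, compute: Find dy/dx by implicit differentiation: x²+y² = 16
Differentiate both sides: 2x+2y·(dy/dx) = 0
Solve: dy/dx = -2x/(2y) = -x/y

Answer: dy/dx = -x/y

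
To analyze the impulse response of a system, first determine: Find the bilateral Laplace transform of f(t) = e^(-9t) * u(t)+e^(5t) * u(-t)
For e^(-9t)*u(t): L=1/(s+9), Re(s) > -9
For e^(5t)*u(-t): L=-1/(s-5), Re(s) < 5
Combined: F(s)=1/(s+9)-1/(s-5), -9 < Re(s) < 5

Answer: 1/(s+9)-1/(s-5), ROC: -9 < Re(s) < 5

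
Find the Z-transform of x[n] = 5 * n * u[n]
Z{n*u[n]} = z/(z-1)^2
By linearity: Z{5*n*u[n]} = 5z/(z-1)^2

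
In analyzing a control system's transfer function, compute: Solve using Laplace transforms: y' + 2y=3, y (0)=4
Take L of both sides: sY(s)-4+2Y(s)=3/s
Y(s)(s+2)=3/s+4
Y(s)=3/(s(s+2))+4/(s+2)
Partial fractions: 3/(s(s+2))=(3/2)/s - (3/2)/(s+2)
So Y(s)=(3/2)/s+(5/2)/(s+2)
Inverse transform (L^(-1){1/s}=1, L^(-1){1/(s+2)}=e^(-2t)):

Answer: y(t)=3/2+(5/2)·e^(-2t)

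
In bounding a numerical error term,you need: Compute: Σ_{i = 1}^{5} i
Using formula: Σ i^1 = n(n + 1)/2 = 5·6/2 = 15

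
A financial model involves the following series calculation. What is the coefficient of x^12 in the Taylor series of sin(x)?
sin(x) has only odd powers. Coefficient of x^12=0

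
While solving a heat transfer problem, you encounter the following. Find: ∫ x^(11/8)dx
Power rule: ∫ x^(11/8) dx = x^(19/8)/(19/8) + C

Answer: (8/19)·x^(19/8) + C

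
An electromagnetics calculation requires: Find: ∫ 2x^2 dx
Using power rule: ∫ 2x^2 dx=2/3 x^3+C=(2/3)x^3+C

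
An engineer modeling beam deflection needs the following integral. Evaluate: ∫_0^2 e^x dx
Antiderivative: e^x
Evaluate: (e^2-1)

Answer: e^2-1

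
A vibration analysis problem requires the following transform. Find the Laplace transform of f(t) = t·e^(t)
L{t·e^(at)}=1/(s-a)²
L{t·e^(t)}=1/(s-1)²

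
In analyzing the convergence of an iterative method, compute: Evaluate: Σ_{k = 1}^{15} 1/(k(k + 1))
Partial fractions: 1/(k(k+1))=1/k - 1/(k+1)
Telescoping sum: 1(1-1/16)=1·15/16

Answer: 15/16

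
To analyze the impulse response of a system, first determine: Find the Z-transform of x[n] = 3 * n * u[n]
Z{n * u[n]} = z/(z-1)^2
By linearity: Z{3 * n * u[n]} = 3z/(z-1)^2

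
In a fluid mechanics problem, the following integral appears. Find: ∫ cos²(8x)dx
Using identity cos²(u) = (1+cos(2u))/2:
∫ (1+cos(16x))/2 dx = x/2+sin(16x)/32+C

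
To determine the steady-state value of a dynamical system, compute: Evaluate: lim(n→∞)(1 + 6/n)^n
This is the definition of e^6: lim(1+6/n)^n = e^6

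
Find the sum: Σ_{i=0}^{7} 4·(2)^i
Geometric series: S=a(1 - r^n)/(1 - r)
a=4, r=2, n=8
S=4(1-256)/-1=1020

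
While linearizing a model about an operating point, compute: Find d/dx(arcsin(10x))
d/dx[arcsin(u)] = u'/√(1-u²), u = 10x, u' = 10

Answer: 10/√(1-100x²)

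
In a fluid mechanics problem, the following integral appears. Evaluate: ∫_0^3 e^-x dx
Antiderivative: -e^-x
Evaluate: -(e^-3 - 1)

Answer: (e^-3 - 1)/(-1)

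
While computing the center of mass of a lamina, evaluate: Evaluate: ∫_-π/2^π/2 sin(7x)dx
Antiderivative: -cos(7x)/7
Evaluate at bounds: [-cos(7·π/2)/7] - [-cos(7·-π/2)/7]
= (-(0) + (0))/7 = 0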